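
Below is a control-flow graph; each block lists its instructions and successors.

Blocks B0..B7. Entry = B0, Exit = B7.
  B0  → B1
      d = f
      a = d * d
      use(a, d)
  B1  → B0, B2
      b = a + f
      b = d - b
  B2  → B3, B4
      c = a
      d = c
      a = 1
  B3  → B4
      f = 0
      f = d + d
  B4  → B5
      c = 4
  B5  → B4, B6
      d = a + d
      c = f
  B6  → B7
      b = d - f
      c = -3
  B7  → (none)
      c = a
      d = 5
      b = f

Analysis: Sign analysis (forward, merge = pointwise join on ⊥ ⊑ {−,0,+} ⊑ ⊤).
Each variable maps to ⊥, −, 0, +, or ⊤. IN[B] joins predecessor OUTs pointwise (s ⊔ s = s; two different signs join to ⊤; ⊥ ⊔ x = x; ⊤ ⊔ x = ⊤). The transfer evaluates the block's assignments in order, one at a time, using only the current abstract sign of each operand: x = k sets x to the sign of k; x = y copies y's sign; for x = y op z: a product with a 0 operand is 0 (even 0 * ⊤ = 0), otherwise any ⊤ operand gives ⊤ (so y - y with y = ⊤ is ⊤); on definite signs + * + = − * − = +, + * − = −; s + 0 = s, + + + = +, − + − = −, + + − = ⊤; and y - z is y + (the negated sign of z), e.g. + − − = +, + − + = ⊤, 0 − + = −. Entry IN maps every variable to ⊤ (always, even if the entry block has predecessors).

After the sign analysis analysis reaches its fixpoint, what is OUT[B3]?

Converged values:
  B0:  IN=(all ⊤)  OUT=(all ⊤)
  B1:  IN=(all ⊤)  OUT=(all ⊤)
  B2:  IN=(all ⊤)  OUT={a:+; rest ⊤}
  B3:  IN={a:+; rest ⊤}  OUT={a:+; rest ⊤}
  B4:  IN={a:+; rest ⊤}  OUT={a:+, c:+; rest ⊤}
  B5:  IN={a:+, c:+; rest ⊤}  OUT={a:+; rest ⊤}
  B6:  IN={a:+; rest ⊤}  OUT={a:+, c:-; rest ⊤}
  B7:  IN={a:+, c:-; rest ⊤}  OUT={a:+, c:+, d:+; rest ⊤}

Merge at B3: IN[B3] = OUT[B2] = {a: +, b: ⊤, c: ⊤, d: ⊤, e: ⊤, f: ⊤}
Applying B3's transfer function to that IN value gives OUT[B3] (row B3 above).

Answer: {a: +, b: ⊤, c: ⊤, d: ⊤, e: ⊤, f: ⊤}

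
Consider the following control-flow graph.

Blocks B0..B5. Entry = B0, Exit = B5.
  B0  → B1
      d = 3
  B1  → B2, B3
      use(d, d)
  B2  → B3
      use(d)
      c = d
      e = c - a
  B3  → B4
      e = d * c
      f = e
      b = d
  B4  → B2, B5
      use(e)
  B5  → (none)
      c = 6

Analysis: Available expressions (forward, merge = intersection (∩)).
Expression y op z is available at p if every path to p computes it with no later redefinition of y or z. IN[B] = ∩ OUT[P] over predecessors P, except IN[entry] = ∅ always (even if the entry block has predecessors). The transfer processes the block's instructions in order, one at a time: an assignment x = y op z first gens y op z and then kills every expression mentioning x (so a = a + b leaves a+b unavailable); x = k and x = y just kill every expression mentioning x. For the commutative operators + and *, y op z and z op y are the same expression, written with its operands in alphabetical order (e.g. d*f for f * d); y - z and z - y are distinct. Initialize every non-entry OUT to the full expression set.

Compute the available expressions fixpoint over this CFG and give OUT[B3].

Fixpoint table:
  B0:  IN={}  OUT={}
  B1:  IN={}  OUT={}
  B2:  IN={}  OUT={c-a}
  B3:  IN={}  OUT={c*d}
  B4:  IN={c*d}  OUT={c*d}
  B5:  IN={c*d}  OUT={}

Merge at B3: IN[B3] = OUT[B1] ∩ OUT[B2] = {}
Applying B3's transfer function to that IN value gives OUT[B3] (row B3 above).

Answer: {c*d}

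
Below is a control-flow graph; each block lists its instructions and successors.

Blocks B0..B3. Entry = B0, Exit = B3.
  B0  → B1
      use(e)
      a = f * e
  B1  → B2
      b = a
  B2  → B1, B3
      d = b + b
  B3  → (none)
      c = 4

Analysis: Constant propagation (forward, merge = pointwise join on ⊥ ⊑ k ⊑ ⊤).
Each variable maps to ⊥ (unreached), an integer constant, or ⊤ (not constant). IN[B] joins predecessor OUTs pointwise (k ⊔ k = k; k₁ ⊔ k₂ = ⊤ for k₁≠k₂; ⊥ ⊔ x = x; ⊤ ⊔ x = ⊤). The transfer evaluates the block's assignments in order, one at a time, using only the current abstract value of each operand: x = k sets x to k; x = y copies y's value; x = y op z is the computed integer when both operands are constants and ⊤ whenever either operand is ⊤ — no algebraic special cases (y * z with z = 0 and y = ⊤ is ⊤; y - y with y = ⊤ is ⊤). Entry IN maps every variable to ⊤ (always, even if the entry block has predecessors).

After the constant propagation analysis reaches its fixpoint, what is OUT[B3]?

Answer: {a: ⊤, b: ⊤, c: 4, d: ⊤, e: ⊤, f: ⊤}

Working:
Converged values:
  B0:   IN=(all ⊤)   OUT=(all ⊤)
  B1:   IN=(all ⊤)   OUT=(all ⊤)
  B2:   IN=(all ⊤)   OUT=(all ⊤)
  B3:   IN=(all ⊤)   OUT={c:4; rest ⊤}

Merge at B3: IN[B3] = OUT[B2] = {a: ⊤, b: ⊤, c: ⊤, d: ⊤, e: ⊤, f: ⊤}
Applying B3's transfer function to that IN value gives OUT[B3] (row B3 above).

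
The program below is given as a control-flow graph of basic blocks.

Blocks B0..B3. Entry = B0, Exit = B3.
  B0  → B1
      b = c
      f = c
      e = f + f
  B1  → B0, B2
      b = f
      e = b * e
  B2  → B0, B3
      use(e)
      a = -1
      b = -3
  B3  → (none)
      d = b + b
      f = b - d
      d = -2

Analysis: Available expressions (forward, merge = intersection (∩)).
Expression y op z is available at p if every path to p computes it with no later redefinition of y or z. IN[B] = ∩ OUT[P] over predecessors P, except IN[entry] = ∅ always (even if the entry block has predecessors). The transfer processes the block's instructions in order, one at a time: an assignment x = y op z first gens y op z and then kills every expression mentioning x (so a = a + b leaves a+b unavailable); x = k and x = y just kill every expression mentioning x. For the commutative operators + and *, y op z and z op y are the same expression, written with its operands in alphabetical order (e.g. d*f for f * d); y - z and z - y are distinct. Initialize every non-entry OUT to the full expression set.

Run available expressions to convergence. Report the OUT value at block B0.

Answer: {f+f}

Trace:
Fixpoint table:
  B0:  IN={}  OUT={f+f}
  B1:  IN={f+f}  OUT={f+f}
  B2:  IN={f+f}  OUT={f+f}
  B3:  IN={f+f}  OUT={b+b}

Merge at B0 (entry node, so the boundary value {} is joined with the incoming edge(s)): IN[B0] = {} ∩ OUT[B1] ∩ OUT[B2] = {}
Applying B0's transfer function to that IN value gives OUT[B0] (row B0 above).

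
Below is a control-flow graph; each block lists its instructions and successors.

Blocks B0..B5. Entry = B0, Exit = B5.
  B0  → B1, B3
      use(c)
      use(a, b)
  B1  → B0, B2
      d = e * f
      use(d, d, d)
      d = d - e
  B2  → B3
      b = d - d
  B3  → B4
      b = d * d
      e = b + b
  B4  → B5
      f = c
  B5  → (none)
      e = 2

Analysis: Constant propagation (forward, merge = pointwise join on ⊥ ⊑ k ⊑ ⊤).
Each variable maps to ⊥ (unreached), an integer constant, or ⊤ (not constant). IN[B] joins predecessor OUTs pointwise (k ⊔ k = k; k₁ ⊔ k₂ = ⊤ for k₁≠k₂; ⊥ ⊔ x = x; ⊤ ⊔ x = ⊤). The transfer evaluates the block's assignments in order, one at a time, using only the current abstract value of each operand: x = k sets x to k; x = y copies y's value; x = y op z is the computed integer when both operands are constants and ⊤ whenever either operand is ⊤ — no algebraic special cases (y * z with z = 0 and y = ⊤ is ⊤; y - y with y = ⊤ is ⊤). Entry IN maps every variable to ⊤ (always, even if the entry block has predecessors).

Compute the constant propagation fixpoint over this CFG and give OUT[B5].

Answer: {a: ⊤, b: ⊤, c: ⊤, d: ⊤, e: 2, f: ⊤}

Working:
Fixpoint table:
  B0:   IN=(all ⊤)   OUT=(all ⊤)
  B1:   IN=(all ⊤)   OUT=(all ⊤)
  B2:   IN=(all ⊤)   OUT=(all ⊤)
  B3:   IN=(all ⊤)   OUT=(all ⊤)
  B4:   IN=(all ⊤)   OUT=(all ⊤)
  B5:   IN=(all ⊤)   OUT={e:2; rest ⊤}

Merge at B5: IN[B5] = OUT[B4] = {a: ⊤, b: ⊤, c: ⊤, d: ⊤, e: ⊤, f: ⊤}
Applying B5's transfer function to that IN value gives OUT[B5] (row B5 above).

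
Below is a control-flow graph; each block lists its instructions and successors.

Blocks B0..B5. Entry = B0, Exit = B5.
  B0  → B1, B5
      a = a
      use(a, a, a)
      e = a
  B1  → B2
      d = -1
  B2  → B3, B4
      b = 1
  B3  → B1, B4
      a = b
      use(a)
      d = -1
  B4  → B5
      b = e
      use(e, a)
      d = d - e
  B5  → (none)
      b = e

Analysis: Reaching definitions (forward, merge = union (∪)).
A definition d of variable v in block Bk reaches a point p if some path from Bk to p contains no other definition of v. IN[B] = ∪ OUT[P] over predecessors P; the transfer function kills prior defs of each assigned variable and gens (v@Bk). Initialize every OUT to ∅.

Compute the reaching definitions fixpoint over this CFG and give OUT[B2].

Answer: {a@B0, a@B3, b@B2, d@B1, e@B0}

Working:
Per-block solution:
  B0:   IN={}   OUT={a@B0, e@B0}
  B1:   IN={a@B0, a@B3, b@B2, d@B3, e@B0}   OUT={a@B0, a@B3, b@B2, d@B1, e@B0}
  B2:   IN={a@B0, a@B3, b@B2, d@B1, e@B0}   OUT={a@B0, a@B3, b@B2, d@B1, e@B0}
  B3:   IN={a@B0, a@B3, b@B2, d@B1, e@B0}   OUT={a@B3, b@B2, d@B3, e@B0}
  B4:   IN={a@B0, a@B3, b@B2, d@B1, d@B3, e@B0}   OUT={a@B0, a@B3, b@B4, d@B4, e@B0}
  B5:   IN={a@B0, a@B3, b@B4, d@B4, e@B0}   OUT={a@B0, a@B3, b@B5, d@B4, e@B0}

Merge at B2: IN[B2] = OUT[B1] = {a@B0, a@B3, b@B2, d@B1, e@B0}
Applying B2's transfer function to that IN value gives OUT[B2] (row B2 above).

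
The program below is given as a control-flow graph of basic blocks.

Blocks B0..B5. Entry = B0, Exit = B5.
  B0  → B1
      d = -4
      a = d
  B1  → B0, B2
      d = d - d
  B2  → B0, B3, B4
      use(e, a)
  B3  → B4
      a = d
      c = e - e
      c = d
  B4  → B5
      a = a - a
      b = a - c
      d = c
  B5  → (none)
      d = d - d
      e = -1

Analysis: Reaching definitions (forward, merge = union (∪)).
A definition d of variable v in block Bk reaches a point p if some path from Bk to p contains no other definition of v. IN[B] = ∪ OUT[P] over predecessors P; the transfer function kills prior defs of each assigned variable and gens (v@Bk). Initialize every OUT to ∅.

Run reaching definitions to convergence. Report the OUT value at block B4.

Answer: {a@B4, b@B4, c@B3, d@B4}

Working:
Fixpoint table:
  B0: | IN={a@B0, d@B1} | OUT={a@B0, d@B0}
  B1: | IN={a@B0, d@B0} | OUT={a@B0, d@B1}
  B2: | IN={a@B0, d@B1} | OUT={a@B0, d@B1}
  B3: | IN={a@B0, d@B1} | OUT={a@B3, c@B3, d@B1}
  B4: | IN={a@B0, a@B3, c@B3, d@B1} | OUT={a@B4, b@B4, c@B3, d@B4}
  B5: | IN={a@B4, b@B4, c@B3, d@B4} | OUT={a@B4, b@B4, c@B3, d@B5, e@B5}

Merge at B4: IN[B4] = OUT[B2] ⊔ OUT[B3] = {a@B0, a@B3, c@B3, d@B1}
Applying B4's transfer function to that IN value gives OUT[B4] (row B4 above).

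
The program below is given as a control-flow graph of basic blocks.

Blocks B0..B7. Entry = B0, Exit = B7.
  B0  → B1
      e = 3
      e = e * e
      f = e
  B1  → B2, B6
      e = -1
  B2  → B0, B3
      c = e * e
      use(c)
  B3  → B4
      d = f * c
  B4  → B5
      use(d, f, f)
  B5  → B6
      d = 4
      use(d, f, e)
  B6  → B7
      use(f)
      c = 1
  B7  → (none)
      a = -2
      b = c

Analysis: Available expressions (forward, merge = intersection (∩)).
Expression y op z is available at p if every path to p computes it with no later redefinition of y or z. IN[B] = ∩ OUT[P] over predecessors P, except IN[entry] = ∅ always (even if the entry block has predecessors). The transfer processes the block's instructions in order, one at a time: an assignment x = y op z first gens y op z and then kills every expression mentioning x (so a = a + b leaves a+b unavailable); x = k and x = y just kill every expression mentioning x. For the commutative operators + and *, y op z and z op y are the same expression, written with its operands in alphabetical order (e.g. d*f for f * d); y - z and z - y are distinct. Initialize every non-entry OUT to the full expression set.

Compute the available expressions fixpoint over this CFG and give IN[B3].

Converged values:
  B0: | IN={} | OUT={}
  B1: | IN={} | OUT={}
  B2: | IN={} | OUT={e*e}
  B3: | IN={e*e} | OUT={c*f, e*e}
  B4: | IN={c*f, e*e} | OUT={c*f, e*e}
  B5: | IN={c*f, e*e} | OUT={c*f, e*e}
  B6: | IN={} | OUT={}
  B7: | IN={} | OUT={}

Merge at B3: IN[B3] = OUT[B2] = {e*e}

Answer: {e*e}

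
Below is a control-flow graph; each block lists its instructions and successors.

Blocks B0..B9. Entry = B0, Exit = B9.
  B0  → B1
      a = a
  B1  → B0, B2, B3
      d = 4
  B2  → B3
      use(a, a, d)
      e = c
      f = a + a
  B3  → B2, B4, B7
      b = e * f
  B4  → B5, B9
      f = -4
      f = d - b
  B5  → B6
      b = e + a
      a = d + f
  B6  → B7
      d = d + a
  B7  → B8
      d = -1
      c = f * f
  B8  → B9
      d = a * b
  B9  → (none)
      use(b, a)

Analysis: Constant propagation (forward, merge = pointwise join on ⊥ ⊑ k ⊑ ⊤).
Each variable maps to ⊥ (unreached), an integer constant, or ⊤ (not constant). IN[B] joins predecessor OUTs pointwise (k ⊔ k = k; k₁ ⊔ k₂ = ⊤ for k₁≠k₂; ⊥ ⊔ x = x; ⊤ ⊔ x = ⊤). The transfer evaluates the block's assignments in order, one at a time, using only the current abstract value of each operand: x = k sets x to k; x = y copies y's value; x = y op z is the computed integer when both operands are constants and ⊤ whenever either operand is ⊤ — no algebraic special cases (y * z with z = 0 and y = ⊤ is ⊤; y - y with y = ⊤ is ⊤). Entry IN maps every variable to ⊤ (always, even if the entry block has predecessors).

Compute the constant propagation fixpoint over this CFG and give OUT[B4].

Answer: {a: ⊤, b: ⊤, c: ⊤, d: 4, e: ⊤, f: ⊤}

Trace:
Converged values:
  B0:  IN=(all ⊤)  OUT=(all ⊤)
  B1:  IN=(all ⊤)  OUT={d:4; rest ⊤}
  B2:  IN={d:4; rest ⊤}  OUT={d:4; rest ⊤}
  B3:  IN={d:4; rest ⊤}  OUT={d:4; rest ⊤}
  B4:  IN={d:4; rest ⊤}  OUT={d:4; rest ⊤}
  B5:  IN={d:4; rest ⊤}  OUT={d:4; rest ⊤}
  B6:  IN={d:4; rest ⊤}  OUT=(all ⊤)
  B7:  IN=(all ⊤)  OUT={d:-1; rest ⊤}
  B8:  IN={d:-1; rest ⊤}  OUT=(all ⊤)
  B9:  IN=(all ⊤)  OUT=(all ⊤)

Merge at B4: IN[B4] = OUT[B3] = {a: ⊤, b: ⊤, c: ⊤, d: 4, e: ⊤, f: ⊤}
Applying B4's transfer function to that IN value gives OUT[B4] (row B4 above).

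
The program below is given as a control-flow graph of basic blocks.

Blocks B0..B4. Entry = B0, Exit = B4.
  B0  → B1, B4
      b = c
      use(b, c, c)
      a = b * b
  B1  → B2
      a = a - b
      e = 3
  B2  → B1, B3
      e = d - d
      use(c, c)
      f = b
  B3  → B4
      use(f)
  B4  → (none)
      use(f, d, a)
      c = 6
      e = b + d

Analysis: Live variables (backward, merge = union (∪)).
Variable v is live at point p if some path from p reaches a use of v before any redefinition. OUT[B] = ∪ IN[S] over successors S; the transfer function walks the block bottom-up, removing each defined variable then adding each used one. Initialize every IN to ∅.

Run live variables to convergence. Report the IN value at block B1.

Per-block solution:
  B0: | IN={c, d, f} | OUT={a, b, c, d, f}
  B1: | IN={a, b, c, d} | OUT={a, b, c, d}
  B2: | IN={a, b, c, d} | OUT={a, b, c, d, f}
  B3: | IN={a, b, d, f} | OUT={a, b, d, f}
  B4: | IN={a, b, d, f} | OUT={}

Merge at B1: OUT[B1] = IN[B2] = {a, b, c, d}
Applying B1's transfer function to that OUT value gives IN[B1] (row B1 above).

Answer: {a, b, c, d}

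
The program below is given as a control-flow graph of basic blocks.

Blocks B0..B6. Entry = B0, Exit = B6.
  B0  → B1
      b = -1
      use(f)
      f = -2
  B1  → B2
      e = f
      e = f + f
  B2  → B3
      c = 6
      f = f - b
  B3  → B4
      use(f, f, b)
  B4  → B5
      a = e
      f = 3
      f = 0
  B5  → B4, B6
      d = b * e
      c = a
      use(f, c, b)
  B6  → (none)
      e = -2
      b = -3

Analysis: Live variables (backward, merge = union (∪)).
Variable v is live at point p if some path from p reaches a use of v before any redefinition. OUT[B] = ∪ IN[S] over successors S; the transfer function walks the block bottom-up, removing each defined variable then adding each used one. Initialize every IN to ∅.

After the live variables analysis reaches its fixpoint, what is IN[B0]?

Answer: {f}

Trace:
Converged values:
  B0:  IN={f}  OUT={b, f}
  B1:  IN={b, f}  OUT={b, e, f}
  B2:  IN={b, e, f}  OUT={b, e, f}
  B3:  IN={b, e, f}  OUT={b, e}
  B4:  IN={b, e}  OUT={a, b, e, f}
  B5:  IN={a, b, e, f}  OUT={b, e}
  B6:  IN={}  OUT={}

Merge at B0: OUT[B0] = IN[B1] = {b, f}
Applying B0's transfer function to that OUT value gives IN[B0] (row B0 above).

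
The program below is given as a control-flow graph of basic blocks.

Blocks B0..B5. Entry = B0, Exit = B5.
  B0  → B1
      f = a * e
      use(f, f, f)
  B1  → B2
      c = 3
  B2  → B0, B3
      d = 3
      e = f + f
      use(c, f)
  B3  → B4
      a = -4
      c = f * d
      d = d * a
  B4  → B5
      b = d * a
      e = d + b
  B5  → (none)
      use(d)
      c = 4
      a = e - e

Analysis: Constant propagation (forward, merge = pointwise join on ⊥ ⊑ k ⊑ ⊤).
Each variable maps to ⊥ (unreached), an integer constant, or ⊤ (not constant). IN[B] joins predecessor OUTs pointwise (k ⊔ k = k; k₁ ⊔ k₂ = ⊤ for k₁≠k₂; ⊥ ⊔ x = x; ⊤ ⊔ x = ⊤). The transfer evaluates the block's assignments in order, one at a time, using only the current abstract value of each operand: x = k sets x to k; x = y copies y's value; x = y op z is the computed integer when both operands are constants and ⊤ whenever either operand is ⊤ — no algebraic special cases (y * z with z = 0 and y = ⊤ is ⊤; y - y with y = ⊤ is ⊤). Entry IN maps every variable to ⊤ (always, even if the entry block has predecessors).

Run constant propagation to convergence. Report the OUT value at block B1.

Per-block solution:
  B0:  IN=(all ⊤)  OUT=(all ⊤)
  B1:  IN=(all ⊤)  OUT={c:3; rest ⊤}
  B2:  IN={c:3; rest ⊤}  OUT={c:3, d:3; rest ⊤}
  B3:  IN={c:3, d:3; rest ⊤}  OUT={a:-4, d:-12; rest ⊤}
  B4:  IN={a:-4, d:-12; rest ⊤}  OUT={a:-4, b:48, d:-12, e:36; rest ⊤}
  B5:  IN={a:-4, b:48, d:-12, e:36; rest ⊤}  OUT={a:0, b:48, c:4, d:-12, e:36; rest ⊤}

Merge at B1: IN[B1] = OUT[B0] = {a: ⊤, b: ⊤, c: ⊤, d: ⊤, e: ⊤, f: ⊤}
Applying B1's transfer function to that IN value gives OUT[B1] (row B1 above).

Answer: {a: ⊤, b: ⊤, c: 3, d: ⊤, e: ⊤, f: ⊤}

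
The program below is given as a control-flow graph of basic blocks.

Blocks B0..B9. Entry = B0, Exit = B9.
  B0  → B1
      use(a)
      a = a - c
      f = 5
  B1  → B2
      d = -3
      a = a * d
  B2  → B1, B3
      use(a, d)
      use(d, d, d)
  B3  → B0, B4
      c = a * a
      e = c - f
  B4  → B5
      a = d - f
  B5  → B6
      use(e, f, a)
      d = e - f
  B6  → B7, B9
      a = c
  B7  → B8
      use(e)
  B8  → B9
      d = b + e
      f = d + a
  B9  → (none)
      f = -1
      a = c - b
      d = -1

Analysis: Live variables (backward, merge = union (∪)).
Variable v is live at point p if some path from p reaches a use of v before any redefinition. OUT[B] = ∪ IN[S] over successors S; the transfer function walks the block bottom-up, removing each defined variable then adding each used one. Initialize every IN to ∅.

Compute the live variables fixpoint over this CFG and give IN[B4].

Answer: {b, c, d, e, f}

Trace:
Converged values:
  B0: | IN={a, b, c} | OUT={a, b, f}
  B1: | IN={a, b, f} | OUT={a, b, d, f}
  B2: | IN={a, b, d, f} | OUT={a, b, d, f}
  B3: | IN={a, b, d, f} | OUT={a, b, c, d, e, f}
  B4: | IN={b, c, d, e, f} | OUT={a, b, c, e, f}
  B5: | IN={a, b, c, e, f} | OUT={b, c, e}
  B6: | IN={b, c, e} | OUT={a, b, c, e}
  B7: | IN={a, b, c, e} | OUT={a, b, c, e}
  B8: | IN={a, b, c, e} | OUT={b, c}
  B9: | IN={b, c} | OUT={}

Merge at B4: OUT[B4] = IN[B5] = {a, b, c, e, f}
Applying B4's transfer function to that OUT value gives IN[B4] (row B4 above).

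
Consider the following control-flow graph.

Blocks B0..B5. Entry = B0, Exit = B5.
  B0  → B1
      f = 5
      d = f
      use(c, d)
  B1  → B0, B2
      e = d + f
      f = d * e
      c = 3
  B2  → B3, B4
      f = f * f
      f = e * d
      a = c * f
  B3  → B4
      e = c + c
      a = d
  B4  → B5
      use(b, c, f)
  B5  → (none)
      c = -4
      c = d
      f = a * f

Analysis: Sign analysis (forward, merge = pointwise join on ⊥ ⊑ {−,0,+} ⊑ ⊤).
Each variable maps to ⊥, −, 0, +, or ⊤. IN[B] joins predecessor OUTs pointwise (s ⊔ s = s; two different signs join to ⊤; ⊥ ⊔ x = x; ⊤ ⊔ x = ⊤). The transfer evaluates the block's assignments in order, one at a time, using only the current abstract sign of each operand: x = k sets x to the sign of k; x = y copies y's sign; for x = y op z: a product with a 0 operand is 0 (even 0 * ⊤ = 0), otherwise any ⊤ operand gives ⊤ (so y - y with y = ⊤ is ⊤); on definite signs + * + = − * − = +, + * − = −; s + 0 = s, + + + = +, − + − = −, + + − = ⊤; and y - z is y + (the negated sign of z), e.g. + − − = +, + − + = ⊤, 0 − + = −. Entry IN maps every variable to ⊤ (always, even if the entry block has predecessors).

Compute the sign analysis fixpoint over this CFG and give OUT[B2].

Answer: {a: +, b: ⊤, c: +, d: +, e: +, f: +}

Derivation:
Fixpoint table:
  B0:   IN=(all ⊤)   OUT={d:+, f:+; rest ⊤}
  B1:   IN={d:+, f:+; rest ⊤}   OUT={c:+, d:+, e:+, f:+; rest ⊤}
  B2:   IN={c:+, d:+, e:+, f:+; rest ⊤}   OUT={a:+, c:+, d:+, e:+, f:+; rest ⊤}
  B3:   IN={a:+, c:+, d:+, e:+, f:+; rest ⊤}   OUT={a:+, c:+, d:+, e:+, f:+; rest ⊤}
  B4:   IN={a:+, c:+, d:+, e:+, f:+; rest ⊤}   OUT={a:+, c:+, d:+, e:+, f:+; rest ⊤}
  B5:   IN={a:+, c:+, d:+, e:+, f:+; rest ⊤}   OUT={a:+, c:+, d:+, e:+, f:+; rest ⊤}

Merge at B2: IN[B2] = OUT[B1] = {a: ⊤, b: ⊤, c: +, d: +, e: +, f: +}
Applying B2's transfer function to that IN value gives OUT[B2] (row B2 above).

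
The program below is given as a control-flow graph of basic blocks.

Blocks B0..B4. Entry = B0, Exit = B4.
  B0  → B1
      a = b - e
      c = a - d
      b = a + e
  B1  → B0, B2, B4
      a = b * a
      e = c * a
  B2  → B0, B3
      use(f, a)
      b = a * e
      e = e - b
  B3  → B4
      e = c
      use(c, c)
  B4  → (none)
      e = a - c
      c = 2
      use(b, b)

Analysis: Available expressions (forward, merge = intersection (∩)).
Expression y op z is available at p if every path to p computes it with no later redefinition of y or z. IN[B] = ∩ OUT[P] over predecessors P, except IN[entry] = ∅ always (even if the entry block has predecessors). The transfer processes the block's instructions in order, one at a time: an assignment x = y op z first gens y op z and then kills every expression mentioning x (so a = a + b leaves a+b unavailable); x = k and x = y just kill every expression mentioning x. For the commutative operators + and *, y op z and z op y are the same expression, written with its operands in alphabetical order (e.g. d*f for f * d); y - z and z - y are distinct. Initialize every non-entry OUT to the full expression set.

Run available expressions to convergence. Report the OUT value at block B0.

Answer: {a+e, a-d}

Working:
Fixpoint table:
  B0: | IN={} | OUT={a+e, a-d}
  B1: | IN={a+e, a-d} | OUT={a*c}
  B2: | IN={a*c} | OUT={a*c}
  B3: | IN={a*c} | OUT={a*c}
  B4: | IN={a*c} | OUT={}

Merge at B0 (entry node, so the boundary value {} is joined with the incoming edge(s)): IN[B0] = {} ∩ OUT[B1] ∩ OUT[B2] = {}
Applying B0's transfer function to that IN value gives OUT[B0] (row B0 above).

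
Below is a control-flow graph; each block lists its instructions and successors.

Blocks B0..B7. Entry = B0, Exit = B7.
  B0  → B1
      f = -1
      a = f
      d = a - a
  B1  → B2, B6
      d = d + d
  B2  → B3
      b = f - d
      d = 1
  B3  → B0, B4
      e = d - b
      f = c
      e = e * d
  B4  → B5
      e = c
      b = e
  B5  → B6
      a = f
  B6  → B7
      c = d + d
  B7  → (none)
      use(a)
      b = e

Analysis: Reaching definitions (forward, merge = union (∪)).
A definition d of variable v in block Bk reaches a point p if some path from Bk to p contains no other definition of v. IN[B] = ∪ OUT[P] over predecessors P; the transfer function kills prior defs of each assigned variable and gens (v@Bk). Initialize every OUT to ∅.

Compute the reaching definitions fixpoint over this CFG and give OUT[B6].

Fixpoint table:
  B0:  IN={a@B0, b@B2, d@B2, e@B3, f@B3}  OUT={a@B0, b@B2, d@B0, e@B3, f@B0}
  B1:  IN={a@B0, b@B2, d@B0, e@B3, f@B0}  OUT={a@B0, b@B2, d@B1, e@B3, f@B0}
  B2:  IN={a@B0, b@B2, d@B1, e@B3, f@B0}  OUT={a@B0, b@B2, d@B2, e@B3, f@B0}
  B3:  IN={a@B0, b@B2, d@B2, e@B3, f@B0}  OUT={a@B0, b@B2, d@B2, e@B3, f@B3}
  B4:  IN={a@B0, b@B2, d@B2, e@B3, f@B3}  OUT={a@B0, b@B4, d@B2, e@B4, f@B3}
  B5:  IN={a@B0, b@B4, d@B2, e@B4, f@B3}  OUT={a@B5, b@B4, d@B2, e@B4, f@B3}
  B6:  IN={a@B0, a@B5, b@B2, b@B4, d@B1, d@B2, e@B3, e@B4, f@B0, f@B3}  OUT={a@B0, a@B5, b@B2, b@B4, c@B6, d@B1, d@B2, e@B3, e@B4, f@B0, f@B3}
  B7:  IN={a@B0, a@B5, b@B2, b@B4, c@B6, d@B1, d@B2, e@B3, e@B4, f@B0, f@B3}  OUT={a@B0, a@B5, b@B7, c@B6, d@B1, d@B2, e@B3, e@B4, f@B0, f@B3}

Merge at B6: IN[B6] = OUT[B1] ⊔ OUT[B5] = {a@B0, a@B5, b@B2, b@B4, d@B1, d@B2, e@B3, e@B4, f@B0, f@B3}
Applying B6's transfer function to that IN value gives OUT[B6] (row B6 above).

Answer: {a@B0, a@B5, b@B2, b@B4, c@B6, d@B1, d@B2, e@B3, e@B4, f@B0, f@B3}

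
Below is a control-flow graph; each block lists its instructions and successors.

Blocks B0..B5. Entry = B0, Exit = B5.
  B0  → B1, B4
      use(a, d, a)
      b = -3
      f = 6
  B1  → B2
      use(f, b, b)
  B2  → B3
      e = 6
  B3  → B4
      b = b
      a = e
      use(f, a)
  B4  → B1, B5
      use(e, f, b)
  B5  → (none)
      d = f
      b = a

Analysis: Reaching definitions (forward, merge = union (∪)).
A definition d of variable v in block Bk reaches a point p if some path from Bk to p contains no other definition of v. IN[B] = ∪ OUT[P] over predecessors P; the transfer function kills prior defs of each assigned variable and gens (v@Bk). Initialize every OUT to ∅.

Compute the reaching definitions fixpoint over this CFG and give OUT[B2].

Per-block solution:
  B0:  IN={}  OUT={b@B0, f@B0}
  B1:  IN={a@B3, b@B0, b@B3, e@B2, f@B0}  OUT={a@B3, b@B0, b@B3, e@B2, f@B0}
  B2:  IN={a@B3, b@B0, b@B3, e@B2, f@B0}  OUT={a@B3, b@B0, b@B3, e@B2, f@B0}
  B3:  IN={a@B3, b@B0, b@B3, e@B2, f@B0}  OUT={a@B3, b@B3, e@B2, f@B0}
  B4:  IN={a@B3, b@B0, b@B3, e@B2, f@B0}  OUT={a@B3, b@B0, b@B3, e@B2, f@B0}
  B5:  IN={a@B3, b@B0, b@B3, e@B2, f@B0}  OUT={a@B3, b@B5, d@B5, e@B2, f@B0}

Merge at B2: IN[B2] = OUT[B1] = {a@B3, b@B0, b@B3, e@B2, f@B0}
Applying B2's transfer function to that IN value gives OUT[B2] (row B2 above).

Answer: {a@B3, b@B0, b@B3, e@B2, f@B0}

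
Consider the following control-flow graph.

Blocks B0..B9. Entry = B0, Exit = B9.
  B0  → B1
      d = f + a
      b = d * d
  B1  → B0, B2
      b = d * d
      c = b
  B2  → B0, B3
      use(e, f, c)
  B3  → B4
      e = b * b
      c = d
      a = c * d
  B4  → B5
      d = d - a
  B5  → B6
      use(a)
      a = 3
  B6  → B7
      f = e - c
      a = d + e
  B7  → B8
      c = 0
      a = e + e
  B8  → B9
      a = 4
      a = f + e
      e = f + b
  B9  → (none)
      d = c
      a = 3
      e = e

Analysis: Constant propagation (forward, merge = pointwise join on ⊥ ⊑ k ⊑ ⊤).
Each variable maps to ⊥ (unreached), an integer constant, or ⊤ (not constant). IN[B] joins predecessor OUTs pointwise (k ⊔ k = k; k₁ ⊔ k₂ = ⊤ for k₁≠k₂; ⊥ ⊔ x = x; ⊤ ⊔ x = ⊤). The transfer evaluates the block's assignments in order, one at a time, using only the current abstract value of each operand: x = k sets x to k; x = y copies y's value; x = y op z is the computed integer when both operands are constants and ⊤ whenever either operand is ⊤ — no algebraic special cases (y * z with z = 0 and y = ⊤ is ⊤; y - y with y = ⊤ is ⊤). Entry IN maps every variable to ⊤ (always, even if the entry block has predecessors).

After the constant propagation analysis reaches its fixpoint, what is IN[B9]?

Answer: {a: ⊤, b: ⊤, c: 0, d: ⊤, e: ⊤, f: ⊤}

Working:
Fixpoint table:
  B0:   IN=(all ⊤)   OUT=(all ⊤)
  B1:   IN=(all ⊤)   OUT=(all ⊤)
  B2:   IN=(all ⊤)   OUT=(all ⊤)
  B3:   IN=(all ⊤)   OUT=(all ⊤)
  B4:   IN=(all ⊤)   OUT=(all ⊤)
  B5:   IN=(all ⊤)   OUT={a:3; rest ⊤}
  B6:   IN={a:3; rest ⊤}   OUT=(all ⊤)
  B7:   IN=(all ⊤)   OUT={c:0; rest ⊤}
  B8:   IN={c:0; rest ⊤}   OUT={c:0; rest ⊤}
  B9:   IN={c:0; rest ⊤}   OUT={a:3, c:0, d:0; rest ⊤}

Merge at B9: IN[B9] = OUT[B8] = {a: ⊤, b: ⊤, c: 0, d: ⊤, e: ⊤, f: ⊤}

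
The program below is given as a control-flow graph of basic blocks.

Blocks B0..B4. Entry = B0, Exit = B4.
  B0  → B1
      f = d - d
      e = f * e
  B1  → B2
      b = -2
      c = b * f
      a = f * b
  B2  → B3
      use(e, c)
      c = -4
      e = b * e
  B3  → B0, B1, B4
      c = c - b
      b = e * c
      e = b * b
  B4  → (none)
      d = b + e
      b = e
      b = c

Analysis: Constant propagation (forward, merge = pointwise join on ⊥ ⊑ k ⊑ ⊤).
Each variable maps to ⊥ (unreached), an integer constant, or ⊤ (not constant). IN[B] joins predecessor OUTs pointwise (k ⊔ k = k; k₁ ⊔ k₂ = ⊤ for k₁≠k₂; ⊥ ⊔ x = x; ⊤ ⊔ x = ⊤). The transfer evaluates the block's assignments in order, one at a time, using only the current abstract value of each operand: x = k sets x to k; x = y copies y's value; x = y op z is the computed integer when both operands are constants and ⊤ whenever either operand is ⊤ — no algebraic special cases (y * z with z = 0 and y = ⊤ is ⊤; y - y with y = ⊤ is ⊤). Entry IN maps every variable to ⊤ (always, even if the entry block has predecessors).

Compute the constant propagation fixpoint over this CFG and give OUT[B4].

Converged values:
  B0:  IN=(all ⊤)  OUT=(all ⊤)
  B1:  IN=(all ⊤)  OUT={b:-2; rest ⊤}
  B2:  IN={b:-2; rest ⊤}  OUT={b:-2, c:-4; rest ⊤}
  B3:  IN={b:-2, c:-4; rest ⊤}  OUT={c:-2; rest ⊤}
  B4:  IN={c:-2; rest ⊤}  OUT={b:-2, c:-2; rest ⊤}

Merge at B4: IN[B4] = OUT[B3] = {a: ⊤, b: ⊤, c: -2, d: ⊤, e: ⊤, f: ⊤}
Applying B4's transfer function to that IN value gives OUT[B4] (row B4 above).

Answer: {a: ⊤, b: -2, c: -2, d: ⊤, e: ⊤, f: ⊤}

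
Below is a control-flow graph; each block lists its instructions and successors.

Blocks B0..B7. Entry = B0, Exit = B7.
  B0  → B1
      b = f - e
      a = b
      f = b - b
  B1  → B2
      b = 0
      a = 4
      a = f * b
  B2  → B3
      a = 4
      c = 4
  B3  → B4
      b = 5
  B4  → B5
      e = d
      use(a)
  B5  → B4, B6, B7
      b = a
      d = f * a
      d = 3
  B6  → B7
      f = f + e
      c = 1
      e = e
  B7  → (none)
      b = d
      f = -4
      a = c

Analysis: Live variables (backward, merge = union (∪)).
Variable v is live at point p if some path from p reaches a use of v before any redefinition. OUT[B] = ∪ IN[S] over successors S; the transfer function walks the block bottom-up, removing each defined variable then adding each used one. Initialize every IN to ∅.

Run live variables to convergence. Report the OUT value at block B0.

Converged values:
  B0:   IN={d, e, f}   OUT={d, f}
  B1:   IN={d, f}   OUT={d, f}
  B2:   IN={d, f}   OUT={a, c, d, f}
  B3:   IN={a, c, d, f}   OUT={a, c, d, f}
  B4:   IN={a, c, d, f}   OUT={a, c, e, f}
  B5:   IN={a, c, e, f}   OUT={a, c, d, e, f}
  B6:   IN={d, e, f}   OUT={c, d}
  B7:   IN={c, d}   OUT={}

Merge at B0: OUT[B0] = IN[B1] = {d, f}

Answer: {d, f}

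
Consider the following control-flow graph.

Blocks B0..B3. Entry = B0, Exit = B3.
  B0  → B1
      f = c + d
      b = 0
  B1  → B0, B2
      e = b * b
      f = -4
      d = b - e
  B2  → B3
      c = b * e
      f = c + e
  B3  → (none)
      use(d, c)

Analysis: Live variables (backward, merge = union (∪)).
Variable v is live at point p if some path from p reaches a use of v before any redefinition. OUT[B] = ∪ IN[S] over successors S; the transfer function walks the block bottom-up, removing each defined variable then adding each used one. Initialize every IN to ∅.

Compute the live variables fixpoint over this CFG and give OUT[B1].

Answer: {b, c, d, e}

Trace:
Converged values:
  B0:  IN={c, d}  OUT={b, c}
  B1:  IN={b, c}  OUT={b, c, d, e}
  B2:  IN={b, d, e}  OUT={c, d}
  B3:  IN={c, d}  OUT={}

Merge at B1: OUT[B1] = IN[B0] ⊔ IN[B2] = {b, c, d, e}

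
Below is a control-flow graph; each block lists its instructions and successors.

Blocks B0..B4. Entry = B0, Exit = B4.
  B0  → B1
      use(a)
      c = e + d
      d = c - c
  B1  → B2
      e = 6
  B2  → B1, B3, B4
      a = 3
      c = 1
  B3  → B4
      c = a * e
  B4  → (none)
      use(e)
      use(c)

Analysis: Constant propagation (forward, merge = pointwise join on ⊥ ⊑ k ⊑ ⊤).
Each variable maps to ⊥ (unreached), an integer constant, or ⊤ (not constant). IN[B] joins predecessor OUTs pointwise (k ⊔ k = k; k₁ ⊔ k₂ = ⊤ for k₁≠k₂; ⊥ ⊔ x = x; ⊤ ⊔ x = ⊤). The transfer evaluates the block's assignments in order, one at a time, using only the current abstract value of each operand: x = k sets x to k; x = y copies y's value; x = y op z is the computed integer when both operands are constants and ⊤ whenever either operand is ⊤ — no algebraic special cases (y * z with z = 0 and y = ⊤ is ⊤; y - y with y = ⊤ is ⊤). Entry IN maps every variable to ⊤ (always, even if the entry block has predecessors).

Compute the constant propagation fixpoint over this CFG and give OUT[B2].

Per-block solution:
  B0: | IN=(all ⊤) | OUT=(all ⊤)
  B1: | IN=(all ⊤) | OUT={e:6; rest ⊤}
  B2: | IN={e:6; rest ⊤} | OUT={a:3, c:1, e:6; rest ⊤}
  B3: | IN={a:3, c:1, e:6; rest ⊤} | OUT={a:3, c:18, e:6; rest ⊤}
  B4: | IN={a:3, e:6; rest ⊤} | OUT={a:3, e:6; rest ⊤}

Merge at B2: IN[B2] = OUT[B1] = {a: ⊤, b: ⊤, c: ⊤, d: ⊤, e: 6, f: ⊤}
Applying B2's transfer function to that IN value gives OUT[B2] (row B2 above).

Answer: {a: 3, b: ⊤, c: 1, d: ⊤, e: 6, f: ⊤}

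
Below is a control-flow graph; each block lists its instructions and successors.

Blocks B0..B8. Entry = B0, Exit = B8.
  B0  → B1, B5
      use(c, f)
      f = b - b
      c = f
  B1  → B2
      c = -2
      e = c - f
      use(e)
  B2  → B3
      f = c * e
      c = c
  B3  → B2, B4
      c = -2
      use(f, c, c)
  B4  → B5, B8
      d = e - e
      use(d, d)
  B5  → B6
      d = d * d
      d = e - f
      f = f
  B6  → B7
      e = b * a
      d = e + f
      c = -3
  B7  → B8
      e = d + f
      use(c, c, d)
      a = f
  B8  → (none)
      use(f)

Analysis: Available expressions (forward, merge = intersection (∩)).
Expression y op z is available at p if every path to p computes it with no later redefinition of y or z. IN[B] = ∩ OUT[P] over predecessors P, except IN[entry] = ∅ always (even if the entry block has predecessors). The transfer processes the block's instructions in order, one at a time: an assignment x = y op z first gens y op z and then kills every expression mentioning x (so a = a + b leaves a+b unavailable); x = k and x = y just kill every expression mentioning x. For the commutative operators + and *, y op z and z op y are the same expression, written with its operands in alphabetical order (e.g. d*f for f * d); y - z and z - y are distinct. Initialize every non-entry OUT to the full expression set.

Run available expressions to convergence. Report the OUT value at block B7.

Answer: {b-b, d+f}

Working:
Per-block solution:
  B0:   IN={}   OUT={b-b}
  B1:   IN={b-b}   OUT={b-b, c-f}
  B2:   IN={b-b}   OUT={b-b}
  B3:   IN={b-b}   OUT={b-b}
  B4:   IN={b-b}   OUT={b-b, e-e}
  B5:   IN={b-b}   OUT={b-b}
  B6:   IN={b-b}   OUT={a*b, b-b, e+f}
  B7:   IN={a*b, b-b, e+f}   OUT={b-b, d+f}
  B8:   IN={b-b}   OUT={b-b}

Merge at B7: IN[B7] = OUT[B6] = {a*b, b-b, e+f}
Applying B7's transfer function to that IN value gives OUT[B7] (row B7 above).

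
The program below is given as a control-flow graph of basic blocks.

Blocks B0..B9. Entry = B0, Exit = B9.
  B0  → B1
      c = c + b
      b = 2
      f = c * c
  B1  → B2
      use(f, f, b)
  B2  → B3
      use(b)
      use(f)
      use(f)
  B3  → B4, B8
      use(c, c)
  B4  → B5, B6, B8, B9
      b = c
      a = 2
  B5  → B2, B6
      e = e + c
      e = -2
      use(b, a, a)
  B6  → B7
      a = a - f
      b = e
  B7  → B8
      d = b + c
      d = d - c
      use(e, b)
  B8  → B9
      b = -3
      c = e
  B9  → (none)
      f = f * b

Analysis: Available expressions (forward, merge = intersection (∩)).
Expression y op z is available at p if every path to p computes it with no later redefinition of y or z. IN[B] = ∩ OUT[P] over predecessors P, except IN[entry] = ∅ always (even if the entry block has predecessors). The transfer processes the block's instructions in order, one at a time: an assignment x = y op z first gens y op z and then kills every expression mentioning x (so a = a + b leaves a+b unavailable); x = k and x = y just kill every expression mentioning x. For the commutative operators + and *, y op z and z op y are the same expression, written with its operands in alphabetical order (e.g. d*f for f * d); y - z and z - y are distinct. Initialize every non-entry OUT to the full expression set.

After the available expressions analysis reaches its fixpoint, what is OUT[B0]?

Answer: {c*c}

Trace:
Converged values:
  B0:  IN={}  OUT={c*c}
  B1:  IN={c*c}  OUT={c*c}
  B2:  IN={c*c}  OUT={c*c}
  B3:  IN={c*c}  OUT={c*c}
  B4:  IN={c*c}  OUT={c*c}
  B5:  IN={c*c}  OUT={c*c}
  B6:  IN={c*c}  OUT={c*c}
  B7:  IN={c*c}  OUT={b+c, c*c}
  B8:  IN={c*c}  OUT={}
  B9:  IN={}  OUT={}

B0 is the boundary node: IN[B0] = {}
Applying B0's transfer function to that IN value gives OUT[B0] (row B0 above).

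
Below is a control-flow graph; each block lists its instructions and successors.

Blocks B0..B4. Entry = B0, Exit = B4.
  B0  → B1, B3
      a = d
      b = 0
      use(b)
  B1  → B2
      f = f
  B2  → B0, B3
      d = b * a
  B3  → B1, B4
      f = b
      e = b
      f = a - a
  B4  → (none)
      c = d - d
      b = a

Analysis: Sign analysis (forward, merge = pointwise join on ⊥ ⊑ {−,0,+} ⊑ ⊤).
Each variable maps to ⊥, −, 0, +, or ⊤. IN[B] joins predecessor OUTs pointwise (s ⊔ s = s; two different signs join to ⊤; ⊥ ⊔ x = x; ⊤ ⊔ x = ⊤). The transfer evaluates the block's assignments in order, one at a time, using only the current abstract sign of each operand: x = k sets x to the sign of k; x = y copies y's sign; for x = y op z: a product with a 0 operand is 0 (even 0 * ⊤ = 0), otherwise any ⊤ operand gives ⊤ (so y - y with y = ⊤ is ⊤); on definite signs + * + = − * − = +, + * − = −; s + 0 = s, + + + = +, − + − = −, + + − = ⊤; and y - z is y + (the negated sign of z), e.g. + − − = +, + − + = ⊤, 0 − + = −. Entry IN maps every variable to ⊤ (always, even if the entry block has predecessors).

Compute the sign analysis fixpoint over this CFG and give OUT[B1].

Fixpoint table:
  B0:   IN=(all ⊤)   OUT={b:0; rest ⊤}
  B1:   IN={b:0; rest ⊤}   OUT={b:0; rest ⊤}
  B2:   IN={b:0; rest ⊤}   OUT={b:0, d:0; rest ⊤}
  B3:   IN={b:0; rest ⊤}   OUT={b:0, e:0; rest ⊤}
  B4:   IN={b:0, e:0; rest ⊤}   OUT={e:0; rest ⊤}

Merge at B1: IN[B1] = OUT[B0] ⊔ OUT[B3] = {a: ⊤, b: 0, c: ⊤, d: ⊤, e: ⊤, f: ⊤}
Applying B1's transfer function to that IN value gives OUT[B1] (row B1 above).

Answer: {a: ⊤, b: 0, c: ⊤, d: ⊤, e: ⊤, f: ⊤}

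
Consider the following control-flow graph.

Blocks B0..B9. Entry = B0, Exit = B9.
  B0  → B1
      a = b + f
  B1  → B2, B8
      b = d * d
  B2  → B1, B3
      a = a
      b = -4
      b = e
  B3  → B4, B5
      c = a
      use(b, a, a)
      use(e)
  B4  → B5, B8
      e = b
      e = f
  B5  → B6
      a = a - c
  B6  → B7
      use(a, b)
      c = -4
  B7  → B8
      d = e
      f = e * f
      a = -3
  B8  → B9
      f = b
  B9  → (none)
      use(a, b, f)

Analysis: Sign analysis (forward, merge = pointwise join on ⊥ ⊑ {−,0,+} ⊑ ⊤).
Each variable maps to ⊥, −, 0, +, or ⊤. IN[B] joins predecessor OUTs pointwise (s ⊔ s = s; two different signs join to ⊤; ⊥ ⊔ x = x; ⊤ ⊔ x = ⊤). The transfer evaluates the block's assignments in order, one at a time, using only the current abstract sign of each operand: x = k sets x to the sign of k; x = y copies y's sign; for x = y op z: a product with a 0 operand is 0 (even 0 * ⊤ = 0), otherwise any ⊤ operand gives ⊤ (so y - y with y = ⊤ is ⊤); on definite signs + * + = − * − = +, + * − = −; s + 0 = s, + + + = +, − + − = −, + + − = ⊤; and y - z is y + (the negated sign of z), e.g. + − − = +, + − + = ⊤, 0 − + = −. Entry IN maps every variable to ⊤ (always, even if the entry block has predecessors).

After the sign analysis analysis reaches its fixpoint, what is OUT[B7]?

Fixpoint table:
  B0:  IN=(all ⊤)  OUT=(all ⊤)
  B1:  IN=(all ⊤)  OUT=(all ⊤)
  B2:  IN=(all ⊤)  OUT=(all ⊤)
  B3:  IN=(all ⊤)  OUT=(all ⊤)
  B4:  IN=(all ⊤)  OUT=(all ⊤)
  B5:  IN=(all ⊤)  OUT=(all ⊤)
  B6:  IN=(all ⊤)  OUT={c:-; rest ⊤}
  B7:  IN={c:-; rest ⊤}  OUT={a:-, c:-; rest ⊤}
  B8:  IN=(all ⊤)  OUT=(all ⊤)
  B9:  IN=(all ⊤)  OUT=(all ⊤)

Merge at B7: IN[B7] = OUT[B6] = {a: ⊤, b: ⊤, c: -, d: ⊤, e: ⊤, f: ⊤}
Applying B7's transfer function to that IN value gives OUT[B7] (row B7 above).

Answer: {a: -, b: ⊤, c: -, d: ⊤, e: ⊤, f: ⊤}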